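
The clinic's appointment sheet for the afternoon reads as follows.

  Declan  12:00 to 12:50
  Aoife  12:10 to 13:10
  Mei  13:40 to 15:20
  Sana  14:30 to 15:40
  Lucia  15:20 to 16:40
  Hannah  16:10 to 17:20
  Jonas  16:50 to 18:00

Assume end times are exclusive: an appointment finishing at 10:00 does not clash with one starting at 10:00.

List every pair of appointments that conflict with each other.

Aoife & Declan, Hannah & Jonas, Hannah & Lucia, Lucia & Sana, Mei & Sana

Sorted by start: Declan, Aoife, Mei, Sana, Lucia, Hannah, Jonas.
Aoife starts before Declan ends → Declan and Aoife overlap.
Mei starts after Declan ends, so nothing later overlaps Declan either.
Mei starts after Aoife ends, so nothing later overlaps Aoife either.
Sana starts before Mei ends → Mei and Sana overlap.
Lucia starts exactly when Mei ends (back-to-back, no overlap), so nothing later overlaps Mei either.
Lucia starts before Sana ends → Sana and Lucia overlap.
Hannah starts after Sana ends, so nothing later overlaps Sana either.
Hannah starts before Lucia ends → Lucia and Hannah overlap.
Jonas starts after Lucia ends.
Jonas starts before Hannah ends → Hannah and Jonas overlap.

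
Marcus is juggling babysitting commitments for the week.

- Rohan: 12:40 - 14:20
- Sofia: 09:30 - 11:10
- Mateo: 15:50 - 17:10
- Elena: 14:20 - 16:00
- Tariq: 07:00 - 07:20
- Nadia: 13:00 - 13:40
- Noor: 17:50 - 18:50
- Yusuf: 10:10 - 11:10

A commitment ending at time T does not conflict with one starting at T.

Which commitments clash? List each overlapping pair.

Two intervals overlap when each starts before the other ends.
Sorted by start: Tariq, Sofia, Yusuf, Rohan, Nadia, Elena, Mateo, Noor.
Sofia starts after Tariq ends, so nothing later overlaps Tariq either.
Yusuf starts before Sofia ends → Sofia and Yusuf overlap.
Rohan starts after Sofia ends, so nothing later overlaps Sofia either.
Rohan starts after Yusuf ends, so nothing later overlaps Yusuf either.
Nadia starts before Rohan ends → Rohan and Nadia overlap.
Elena starts exactly when Rohan ends (back-to-back, no overlap), so nothing later overlaps Rohan either.
Elena starts after Nadia ends, so nothing later overlaps Nadia either.
Mateo starts before Elena ends → Elena and Mateo overlap.
Noor starts after Elena ends.
Noor starts after Mateo ends.

Elena & Mateo, Nadia & Rohan, Sofia & Yusuf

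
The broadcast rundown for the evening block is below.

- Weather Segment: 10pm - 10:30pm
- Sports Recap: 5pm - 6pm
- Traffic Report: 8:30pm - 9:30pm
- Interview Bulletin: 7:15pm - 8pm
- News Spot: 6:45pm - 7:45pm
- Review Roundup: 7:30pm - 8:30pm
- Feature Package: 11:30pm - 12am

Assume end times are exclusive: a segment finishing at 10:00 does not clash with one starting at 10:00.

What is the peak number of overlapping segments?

Walk through starts and ends in time order (an end at T is processed before a start at T):
5pm start Sports Recap → 1
6pm end Sports Recap → 0
6:45pm start News Spot → 1
7:15pm start Interview Bulletin → 2
7:30pm start Review Roundup → 3
7:45pm end News Spot → 2
8pm end Interview Bulletin → 1
8:30pm end Review Roundup → 0
8:30pm start Traffic Report → 1
9:30pm end Traffic Report → 0
10pm start Weather Segment → 1
10:30pm end Weather Segment → 0
11:30pm start Feature Package → 1
12am end Feature Package → 0
Peak is 3, at 7:30pm (Interview Bulletin, News Spot, Review Roundup).

3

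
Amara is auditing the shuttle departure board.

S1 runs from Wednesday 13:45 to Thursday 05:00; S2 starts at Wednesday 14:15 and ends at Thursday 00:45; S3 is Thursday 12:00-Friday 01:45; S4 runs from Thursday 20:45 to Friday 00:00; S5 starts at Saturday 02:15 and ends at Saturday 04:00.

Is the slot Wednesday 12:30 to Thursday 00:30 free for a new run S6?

No — it overlaps S1, S2

S1: starts Wednesday 13:45 before S6 ends Thursday 00:30, and ends Thursday 05:00 after S6 starts Wednesday 12:30 → overlap.
S2: starts Wednesday 14:15 before S6 ends Thursday 00:30, and ends Thursday 00:45 after S6 starts Wednesday 12:30 → overlap.
S3: starts Thursday 12:00 at or after S6 ends Thursday 00:30 → clear.
S4: starts Thursday 20:45 at or after S6 ends Thursday 00:30 → clear.
S5: starts Saturday 02:15 at or after S6 ends Thursday 00:30 → clear.
S6 overlaps S1, S2.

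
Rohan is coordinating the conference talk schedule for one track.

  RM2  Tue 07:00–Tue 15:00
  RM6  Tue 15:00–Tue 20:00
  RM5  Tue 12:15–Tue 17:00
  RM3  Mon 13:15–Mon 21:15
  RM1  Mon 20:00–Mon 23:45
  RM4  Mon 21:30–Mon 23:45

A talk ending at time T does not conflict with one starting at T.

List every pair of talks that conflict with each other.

RM1 & RM3, RM1 & RM4, RM2 & RM5, RM5 & RM6

Sorted by start: RM3, RM1, RM4, RM2, RM5, RM6.
RM1 starts before RM3 ends → RM3 and RM1 overlap.
RM4 starts after RM3 ends — done with RM3.
RM4 starts before RM1 ends → RM1 and RM4 overlap.
RM2 starts after RM1 ends — done with RM1.
RM2 starts after RM4 ends — done with RM4.
RM5 starts before RM2 ends → RM2 and RM5 overlap.
RM6 starts exactly when RM2 ends (back-to-back, no overlap).
RM6 starts before RM5 ends → RM5 and RM6 overlap.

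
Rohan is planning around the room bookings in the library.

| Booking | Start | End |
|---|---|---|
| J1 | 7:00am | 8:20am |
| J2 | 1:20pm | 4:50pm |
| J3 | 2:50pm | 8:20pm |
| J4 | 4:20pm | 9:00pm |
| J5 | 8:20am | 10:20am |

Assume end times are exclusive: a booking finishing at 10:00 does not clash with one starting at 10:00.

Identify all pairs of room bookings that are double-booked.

Two intervals overlap when each starts before the other ends.
Sorted by start: J1, J5, J2, J3, J4.
J5 starts exactly when J1 ends (back-to-back, no overlap); J1 is clear from here.
J2 starts after J5 ends; J5 is clear from here.
J3 starts before J2 ends → J2 and J3 overlap.
J4 starts before J2 ends → J2 and J4 overlap.
J4 starts before J3 ends → J3 and J4 overlap.

J2 & J3, J2 & J4, J3 & J4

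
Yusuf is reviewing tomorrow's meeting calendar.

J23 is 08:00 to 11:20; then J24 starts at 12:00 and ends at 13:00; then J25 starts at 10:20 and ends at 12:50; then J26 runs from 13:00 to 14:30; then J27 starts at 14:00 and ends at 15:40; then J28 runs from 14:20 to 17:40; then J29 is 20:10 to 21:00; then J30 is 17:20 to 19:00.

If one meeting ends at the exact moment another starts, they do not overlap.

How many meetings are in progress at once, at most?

Sweep the timeline, counting +1 at each start and −1 at each end (ends before starts at a tie):
08:00 start J23 → 1
10:20 start J25 → 2
11:20 end J23 → 1
12:00 start J24 → 2
12:50 end J25 → 1
13:00 end J24 → 0
13:00 start J26 → 1
14:00 start J27 → 2
14:20 start J28 → 3
14:30 end J26 → 2
15:40 end J27 → 1
17:20 start J30 → 2
17:40 end J28 → 1
19:00 end J30 → 0
20:10 start J29 → 1
21:00 end J29 → 0
Peak is 3, at 14:20 (J26, J27, J28).

3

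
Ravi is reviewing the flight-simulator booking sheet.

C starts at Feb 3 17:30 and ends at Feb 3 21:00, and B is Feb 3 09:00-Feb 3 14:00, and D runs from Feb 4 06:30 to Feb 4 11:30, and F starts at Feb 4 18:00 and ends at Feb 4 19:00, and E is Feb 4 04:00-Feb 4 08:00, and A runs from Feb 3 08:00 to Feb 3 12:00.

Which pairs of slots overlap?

Two intervals overlap when each starts before the other ends.
Sorted by start: A, B, C, E, D, F.
B starts before A ends → A and B overlap.
C starts after A ends — done with A.
C starts after B ends — done with B.
E starts after C ends — done with C.
D starts before E ends → E and D overlap.
F starts after E ends.
F starts after D ends.

A & B, D & E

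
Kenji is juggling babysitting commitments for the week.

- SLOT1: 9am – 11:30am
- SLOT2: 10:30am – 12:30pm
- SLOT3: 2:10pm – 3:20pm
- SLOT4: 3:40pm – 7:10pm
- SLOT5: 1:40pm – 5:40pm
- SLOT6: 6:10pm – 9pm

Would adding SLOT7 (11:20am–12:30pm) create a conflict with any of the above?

Yes — it overlaps SLOT1, SLOT2

SLOT1: starts 9am before SLOT7 ends 12:30pm, and ends 11:30am after SLOT7 starts 11:20am → overlap.
SLOT2: starts 10:30am before SLOT7 ends 12:30pm, and ends 12:30pm after SLOT7 starts 11:20am → overlap.
SLOT5: starts 1:40pm at or after SLOT7 ends 12:30pm → clear.
SLOT3: starts 2:10pm at or after SLOT7 ends 12:30pm → clear.
SLOT4: starts 3:40pm at or after SLOT7 ends 12:30pm → clear.
SLOT6: starts 6:10pm at or after SLOT7 ends 12:30pm → clear.
SLOT7 overlaps SLOT1, SLOT2.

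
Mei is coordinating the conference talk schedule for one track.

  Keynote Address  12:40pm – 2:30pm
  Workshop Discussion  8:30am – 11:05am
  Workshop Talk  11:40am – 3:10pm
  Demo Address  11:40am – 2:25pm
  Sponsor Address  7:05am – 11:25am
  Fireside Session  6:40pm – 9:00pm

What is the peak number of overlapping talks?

3

Sort all start/end points and keep a running count:
7:05am start Sponsor Address → 1
8:30am start Workshop Discussion → 2
11:05am end Workshop Discussion → 1
11:25am end Sponsor Address → 0
11:40am start Demo Address → 1
11:40am start Workshop Talk → 2
12:40pm start Keynote Address → 3
2:25pm end Demo Address → 2
2:30pm end Keynote Address → 1
3:10pm end Workshop Talk → 0
6:40pm start Fireside Session → 1
9:00pm end Fireside Session → 0
Peak is 3, at 12:40pm (Demo Address, Keynote Address, Workshop Talk).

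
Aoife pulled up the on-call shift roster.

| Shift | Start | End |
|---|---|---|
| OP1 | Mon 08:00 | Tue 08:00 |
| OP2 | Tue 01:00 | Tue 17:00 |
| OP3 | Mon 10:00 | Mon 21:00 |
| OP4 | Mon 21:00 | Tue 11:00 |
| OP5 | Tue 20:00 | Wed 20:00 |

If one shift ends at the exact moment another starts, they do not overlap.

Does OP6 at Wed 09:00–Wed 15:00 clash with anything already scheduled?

Yes — it overlaps OP5

OP1: ends Tue 08:00 at or before OP6 starts Wed 09:00 → clear.
OP3: ends Mon 21:00 at or before OP6 starts Wed 09:00 → clear.
OP4: ends Tue 11:00 at or before OP6 starts Wed 09:00 → clear.
OP2: ends Tue 17:00 at or before OP6 starts Wed 09:00 → clear.
OP5: starts Tue 20:00 before OP6 ends Wed 15:00, and ends Wed 20:00 after OP6 starts Wed 09:00 → overlap.
OP6 overlaps OP5.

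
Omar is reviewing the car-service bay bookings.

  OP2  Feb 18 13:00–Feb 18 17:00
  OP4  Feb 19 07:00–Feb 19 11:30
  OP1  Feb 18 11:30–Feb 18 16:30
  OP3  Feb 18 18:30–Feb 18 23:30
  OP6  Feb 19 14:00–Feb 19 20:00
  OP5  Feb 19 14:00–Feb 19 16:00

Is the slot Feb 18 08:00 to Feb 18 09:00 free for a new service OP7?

OP1: starts Feb 18 11:30 at or after OP7 ends Feb 18 09:00 → clear.
OP2: starts Feb 18 13:00 at or after OP7 ends Feb 18 09:00 → clear.
OP3: starts Feb 18 18:30 at or after OP7 ends Feb 18 09:00 → clear.
OP4: starts Feb 19 07:00 at or after OP7 ends Feb 18 09:00 → clear.
OP5: starts Feb 19 14:00 at or after OP7 ends Feb 18 09:00 → clear.
OP6: starts Feb 19 14:00 at or after OP7 ends Feb 18 09:00 → clear.

Yes — the slot is free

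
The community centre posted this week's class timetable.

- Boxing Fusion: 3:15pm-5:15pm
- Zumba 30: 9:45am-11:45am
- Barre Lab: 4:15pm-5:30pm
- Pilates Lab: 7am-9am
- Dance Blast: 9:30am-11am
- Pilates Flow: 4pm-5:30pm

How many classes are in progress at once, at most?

Sweep the timeline, counting +1 at each start and −1 at each end (ends before starts at a tie):
7am start Pilates Lab → 1
9am end Pilates Lab → 0
9:30am start Dance Blast → 1
9:45am start Zumba 30 → 2
11am end Dance Blast → 1
11:45am end Zumba 30 → 0
3:15pm start Boxing Fusion → 1
4pm start Pilates Flow → 2
4:15pm start Barre Lab → 3
5:15pm end Boxing Fusion → 2
5:30pm end Barre Lab → 1
5:30pm end Pilates Flow → 0
Peak is 3, at 4:15pm (Barre Lab, Boxing Fusion, Pilates Flow).

3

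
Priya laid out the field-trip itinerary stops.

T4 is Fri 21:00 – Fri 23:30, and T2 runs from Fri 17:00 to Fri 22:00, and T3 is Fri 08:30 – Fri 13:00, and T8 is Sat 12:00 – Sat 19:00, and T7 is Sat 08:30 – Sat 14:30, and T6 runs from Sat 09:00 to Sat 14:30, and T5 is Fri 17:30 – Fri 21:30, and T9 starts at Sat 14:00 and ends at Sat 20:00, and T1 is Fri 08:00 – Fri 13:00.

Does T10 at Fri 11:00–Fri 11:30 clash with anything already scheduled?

T1: starts Fri 08:00 before T10 ends Fri 11:30, and ends Fri 13:00 after T10 starts Fri 11:00 → overlap.
T3: starts Fri 08:30 before T10 ends Fri 11:30, and ends Fri 13:00 after T10 starts Fri 11:00 → overlap.
T2: starts Fri 17:00 at or after T10 ends Fri 11:30 → clear.
T5: starts Fri 17:30 at or after T10 ends Fri 11:30 → clear.
T4: starts Fri 21:00 at or after T10 ends Fri 11:30 → clear.
T7: starts Sat 08:30 at or after T10 ends Fri 11:30 → clear.
T6: starts Sat 09:00 at or after T10 ends Fri 11:30 → clear.
T8: starts Sat 12:00 at or after T10 ends Fri 11:30 → clear.
T9: starts Sat 14:00 at or after T10 ends Fri 11:30 → clear.
T10 overlaps T1, T3.

Yes — it overlaps T1, T3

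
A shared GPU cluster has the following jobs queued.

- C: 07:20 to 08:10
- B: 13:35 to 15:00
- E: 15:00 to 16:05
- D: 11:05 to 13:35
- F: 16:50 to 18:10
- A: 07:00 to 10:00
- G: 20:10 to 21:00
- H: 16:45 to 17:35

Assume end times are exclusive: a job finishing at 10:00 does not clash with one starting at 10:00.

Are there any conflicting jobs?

Yes

Sorted by start: A, C, D, B, E, H, F, G.
C starts before A ends → A and C overlap.
That's a conflict, so the schedule is not conflict-free.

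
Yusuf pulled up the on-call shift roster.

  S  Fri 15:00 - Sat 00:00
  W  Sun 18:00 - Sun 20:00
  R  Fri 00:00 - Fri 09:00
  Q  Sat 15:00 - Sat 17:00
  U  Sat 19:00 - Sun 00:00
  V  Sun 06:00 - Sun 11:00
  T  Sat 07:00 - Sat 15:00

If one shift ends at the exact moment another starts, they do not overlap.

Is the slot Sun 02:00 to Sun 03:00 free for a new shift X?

R: ends Fri 09:00 at or before X starts Sun 02:00 → clear.
S: ends Sat 00:00 at or before X starts Sun 02:00 → clear.
T: ends Sat 15:00 at or before X starts Sun 02:00 → clear.
Q: ends Sat 17:00 at or before X starts Sun 02:00 → clear.
U: ends Sun 00:00 at or before X starts Sun 02:00 → clear.
V: starts Sun 06:00 at or after X ends Sun 03:00 → clear.
W: starts Sun 18:00 at or after X ends Sun 03:00 → clear.

Yes — the slot is free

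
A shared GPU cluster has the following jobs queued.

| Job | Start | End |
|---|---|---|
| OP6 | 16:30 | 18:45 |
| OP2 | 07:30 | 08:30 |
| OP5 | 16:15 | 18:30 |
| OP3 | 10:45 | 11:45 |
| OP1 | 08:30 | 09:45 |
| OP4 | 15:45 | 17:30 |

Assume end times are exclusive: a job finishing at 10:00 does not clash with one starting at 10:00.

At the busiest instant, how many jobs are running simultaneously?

Walk through starts and ends in time order (an end at T is processed before a start at T):
07:30 start OP2 → 1
08:30 end OP2 → 0
08:30 start OP1 → 1
09:45 end OP1 → 0
10:45 start OP3 → 1
11:45 end OP3 → 0
15:45 start OP4 → 1
16:15 start OP5 → 2
16:30 start OP6 → 3
17:30 end OP4 → 2
18:30 end OP5 → 1
18:45 end OP6 → 0
Peak is 3, at 16:30 (OP4, OP5, OP6).

3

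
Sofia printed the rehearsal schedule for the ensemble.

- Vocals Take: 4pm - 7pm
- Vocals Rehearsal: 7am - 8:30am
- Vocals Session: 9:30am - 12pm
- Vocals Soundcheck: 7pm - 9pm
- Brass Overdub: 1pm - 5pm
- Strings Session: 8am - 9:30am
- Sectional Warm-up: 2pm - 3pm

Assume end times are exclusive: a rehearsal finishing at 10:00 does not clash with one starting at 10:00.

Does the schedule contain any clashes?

Sorted by start: Vocals Rehearsal, Strings Session, Vocals Session, Brass Overdub, Sectional Warm-up, Vocals Take, Vocals Soundcheck.
Strings Session starts before Vocals Rehearsal ends → Vocals Rehearsal and Strings Session overlap.
That's a conflict, so the schedule is not conflict-free.

Yes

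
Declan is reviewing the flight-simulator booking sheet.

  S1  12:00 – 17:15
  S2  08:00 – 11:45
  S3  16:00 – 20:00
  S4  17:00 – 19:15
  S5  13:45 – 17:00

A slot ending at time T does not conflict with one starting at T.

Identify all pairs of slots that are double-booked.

Sorted by start: S2, S1, S5, S3, S4.
S1 starts after S2 ends — done with S2.
S5 starts before S1 ends → S1 and S5 overlap.
S3 starts before S1 ends → S1 and S3 overlap.
S4 starts before S1 ends → S1 and S4 overlap.
S3 starts before S5 ends → S5 and S3 overlap.
S4 starts exactly when S5 ends (back-to-back, no overlap).
S4 starts before S3 ends → S3 and S4 overlap.

S1 & S3, S1 & S4, S1 & S5, S3 & S4, S3 & S5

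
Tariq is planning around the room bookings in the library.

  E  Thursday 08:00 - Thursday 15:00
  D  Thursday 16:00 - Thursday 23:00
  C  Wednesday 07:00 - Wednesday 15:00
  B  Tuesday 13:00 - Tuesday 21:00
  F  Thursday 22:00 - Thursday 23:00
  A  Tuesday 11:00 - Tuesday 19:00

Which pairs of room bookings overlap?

A & B, D & F

Sorted by start: A, B, C, E, D, F.
B starts before A ends → A and B overlap.
C starts after A ends — done with A.
C starts after B ends — done with B.
E starts after C ends — done with C.
D starts after E ends — done with E.
F starts before D ends → D and F overlap.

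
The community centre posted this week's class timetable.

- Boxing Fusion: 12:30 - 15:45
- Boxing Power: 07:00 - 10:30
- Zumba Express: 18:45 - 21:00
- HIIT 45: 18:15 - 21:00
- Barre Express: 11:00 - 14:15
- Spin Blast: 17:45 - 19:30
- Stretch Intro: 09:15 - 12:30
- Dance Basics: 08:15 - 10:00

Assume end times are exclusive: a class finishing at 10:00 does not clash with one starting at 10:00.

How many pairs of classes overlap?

Two intervals overlap when each starts before the other ends.
Sorted by start: Boxing Power, Dance Basics, Stretch Intro, Barre Express, Boxing Fusion, Spin Blast, HIIT 45, Zumba Express.
Dance Basics starts before Boxing Power ends → Boxing Power and Dance Basics overlap.
Stretch Intro starts before Boxing Power ends → Boxing Power and Stretch Intro overlap.
Barre Express starts after Boxing Power ends; Boxing Power is clear from here.
Stretch Intro starts before Dance Basics ends → Dance Basics and Stretch Intro overlap.
Barre Express starts after Dance Basics ends; Dance Basics is clear from here.
Barre Express starts before Stretch Intro ends → Stretch Intro and Barre Express overlap.
Boxing Fusion starts exactly when Stretch Intro ends (back-to-back, no overlap); Stretch Intro is clear from here.
Boxing Fusion starts before Barre Express ends → Barre Express and Boxing Fusion overlap.
Spin Blast starts after Barre Express ends; Barre Express is clear from here.
Spin Blast starts after Boxing Fusion ends; Boxing Fusion is clear from here.
HIIT 45 starts before Spin Blast ends → Spin Blast and HIIT 45 overlap.
Zumba Express starts before Spin Blast ends → Spin Blast and Zumba Express overlap.
Zumba Express starts before HIIT 45 ends → HIIT 45 and Zumba Express overlap.
Overlapping pairs: Barre Express & Boxing Fusion, Barre Express & Stretch Intro, Boxing Power & Dance Basics, Boxing Power & Stretch Intro, Dance Basics & Stretch Intro, HIIT 45 & Spin Blast, HIIT 45 & Zumba Express, Spin Blast & Zumba Express — 8 in total.

8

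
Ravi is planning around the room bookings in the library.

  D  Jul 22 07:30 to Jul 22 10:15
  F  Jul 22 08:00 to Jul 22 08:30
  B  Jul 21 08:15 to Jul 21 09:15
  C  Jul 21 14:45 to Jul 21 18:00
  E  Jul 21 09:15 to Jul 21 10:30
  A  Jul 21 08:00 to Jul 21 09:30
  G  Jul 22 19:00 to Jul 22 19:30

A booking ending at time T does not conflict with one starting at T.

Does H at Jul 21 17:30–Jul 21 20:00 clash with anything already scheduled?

Yes — it overlaps C

A: ends Jul 21 09:30 at or before H starts Jul 21 17:30 → clear.
B: ends Jul 21 09:15 at or before H starts Jul 21 17:30 → clear.
E: ends Jul 21 10:30 at or before H starts Jul 21 17:30 → clear.
C: starts Jul 21 14:45 before H ends Jul 21 20:00, and ends Jul 21 18:00 after H starts Jul 21 17:30 → overlap.
D: starts Jul 22 07:30 at or after H ends Jul 21 20:00 → clear.
F: starts Jul 22 08:00 at or after H ends Jul 21 20:00 → clear.
G: starts Jul 22 19:00 at or after H ends Jul 21 20:00 → clear.
H overlaps C.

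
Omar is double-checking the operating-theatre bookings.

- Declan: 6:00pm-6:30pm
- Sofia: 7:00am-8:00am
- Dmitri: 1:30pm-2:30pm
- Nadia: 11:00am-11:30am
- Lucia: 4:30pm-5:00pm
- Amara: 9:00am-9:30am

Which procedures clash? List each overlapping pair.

no overlapping pairs

Sorted by start: Sofia, Amara, Nadia, Dmitri, Lucia, Declan.
Amara starts after Sofia ends, so nothing later overlaps Sofia either.
Nadia starts after Amara ends, so nothing later overlaps Amara either.
Dmitri starts after Nadia ends, so nothing later overlaps Nadia either.
Lucia starts after Dmitri ends, so nothing later overlaps Dmitri either.
Declan starts after Lucia ends.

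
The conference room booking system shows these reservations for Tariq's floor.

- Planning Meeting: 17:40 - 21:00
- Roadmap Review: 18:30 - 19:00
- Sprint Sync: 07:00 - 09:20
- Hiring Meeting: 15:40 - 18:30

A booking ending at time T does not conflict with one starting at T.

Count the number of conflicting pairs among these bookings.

Sorted by start: Sprint Sync, Hiring Meeting, Planning Meeting, Roadmap Review.
Hiring Meeting starts after Sprint Sync ends, so Sprint Sync has no further overlaps.
Planning Meeting starts before Hiring Meeting ends → Hiring Meeting and Planning Meeting overlap.
Roadmap Review starts exactly when Hiring Meeting ends (back-to-back, no overlap).
Roadmap Review starts before Planning Meeting ends → Planning Meeting and Roadmap Review overlap.
Overlapping pairs: Hiring Meeting & Planning Meeting, Planning Meeting & Roadmap Review — 2 in total.

2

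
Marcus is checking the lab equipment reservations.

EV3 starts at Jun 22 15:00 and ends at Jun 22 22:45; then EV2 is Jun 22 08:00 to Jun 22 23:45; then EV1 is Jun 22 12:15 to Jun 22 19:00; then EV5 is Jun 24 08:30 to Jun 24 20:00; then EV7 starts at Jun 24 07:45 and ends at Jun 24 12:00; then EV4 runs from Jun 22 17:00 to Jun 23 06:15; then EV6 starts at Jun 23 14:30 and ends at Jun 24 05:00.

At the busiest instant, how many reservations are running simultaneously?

Sweep the timeline, counting +1 at each start and −1 at each end (ends before starts at a tie):
Jun 22 08:00 start EV2 → 1
Jun 22 12:15 start EV1 → 2
Jun 22 15:00 start EV3 → 3
Jun 22 17:00 start EV4 → 4
Jun 22 19:00 end EV1 → 3
Jun 22 22:45 end EV3 → 2
Jun 22 23:45 end EV2 → 1
Jun 23 06:15 end EV4 → 0
Jun 23 14:30 start EV6 → 1
Jun 24 05:00 end EV6 → 0
Jun 24 07:45 start EV7 → 1
Jun 24 08:30 start EV5 → 2
Jun 24 12:00 end EV7 → 1
Jun 24 20:00 end EV5 → 0
Peak is 4, at Jun 22 17:00 (EV1, EV2, EV3, EV4).

4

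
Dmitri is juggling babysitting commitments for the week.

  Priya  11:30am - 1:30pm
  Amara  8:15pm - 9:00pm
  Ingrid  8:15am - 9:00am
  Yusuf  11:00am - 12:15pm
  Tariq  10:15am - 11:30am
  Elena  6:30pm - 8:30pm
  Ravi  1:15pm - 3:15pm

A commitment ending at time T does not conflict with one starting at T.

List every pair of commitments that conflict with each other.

Sorted by start: Ingrid, Tariq, Yusuf, Priya, Ravi, Elena, Amara.
Tariq starts after Ingrid ends — done with Ingrid.
Yusuf starts before Tariq ends → Tariq and Yusuf overlap.
Priya starts exactly when Tariq ends (back-to-back, no overlap) — done with Tariq.
Priya starts before Yusuf ends → Yusuf and Priya overlap.
Ravi starts after Yusuf ends — done with Yusuf.
Ravi starts before Priya ends → Priya and Ravi overlap.
Elena starts after Priya ends — done with Priya.
Elena starts after Ravi ends — done with Ravi.
Amara starts before Elena ends → Elena and Amara overlap.

Amara & Elena, Priya & Ravi, Priya & Yusuf, Tariq & Yusuf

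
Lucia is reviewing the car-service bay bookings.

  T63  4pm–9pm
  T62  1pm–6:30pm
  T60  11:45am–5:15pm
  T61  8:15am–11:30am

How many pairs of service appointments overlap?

3

Sorted by start: T61, T60, T62, T63.
T60 starts after T61 ends, so nothing later overlaps T61 either.
T62 starts before T60 ends → T60 and T62 overlap.
T63 starts before T60 ends → T60 and T63 overlap.
T63 starts before T62 ends → T62 and T63 overlap.
Overlapping pairs: T60 & T62, T60 & T63, T62 & T63 — 3 in total.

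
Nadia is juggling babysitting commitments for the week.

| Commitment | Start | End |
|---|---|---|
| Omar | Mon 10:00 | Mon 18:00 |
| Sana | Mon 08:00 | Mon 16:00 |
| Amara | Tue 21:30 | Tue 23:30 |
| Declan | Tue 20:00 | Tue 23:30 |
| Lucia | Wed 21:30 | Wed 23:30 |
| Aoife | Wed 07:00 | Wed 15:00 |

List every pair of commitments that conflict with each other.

Amara & Declan, Omar & Sana

Sorted by start: Sana, Omar, Declan, Amara, Aoife, Lucia.
Omar starts before Sana ends → Sana and Omar overlap.
Declan starts after Sana ends, so nothing later overlaps Sana either.
Declan starts after Omar ends, so nothing later overlaps Omar either.
Amara starts before Declan ends → Declan and Amara overlap.
Aoife starts after Declan ends, so nothing later overlaps Declan either.
Aoife starts after Amara ends, so nothing later overlaps Amara either.
Lucia starts after Aoife ends.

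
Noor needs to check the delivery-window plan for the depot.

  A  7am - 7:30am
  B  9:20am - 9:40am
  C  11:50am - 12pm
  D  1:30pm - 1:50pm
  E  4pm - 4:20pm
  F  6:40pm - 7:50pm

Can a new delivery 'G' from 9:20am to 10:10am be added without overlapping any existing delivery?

A: ends 7:30am at or before G starts 9:20am → clear.
B: starts 9:20am before G ends 10:10am, and ends 9:40am after G starts 9:20am → overlap.
C: starts 11:50am at or after G ends 10:10am → clear.
D: starts 1:30pm at or after G ends 10:10am → clear.
E: starts 4pm at or after G ends 10:10am → clear.
F: starts 6:40pm at or after G ends 10:10am → clear.
G overlaps B.

No — it overlaps B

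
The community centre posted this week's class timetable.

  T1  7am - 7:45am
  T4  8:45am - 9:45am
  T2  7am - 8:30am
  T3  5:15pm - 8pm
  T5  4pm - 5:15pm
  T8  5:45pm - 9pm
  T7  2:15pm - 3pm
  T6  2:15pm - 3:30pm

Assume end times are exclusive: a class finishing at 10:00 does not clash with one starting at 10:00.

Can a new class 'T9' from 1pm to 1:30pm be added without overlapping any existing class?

T1: ends 7:45am at or before T9 starts 1pm → clear.
T2: ends 8:30am at or before T9 starts 1pm → clear.
T4: ends 9:45am at or before T9 starts 1pm → clear.
T6: starts 2:15pm at or after T9 ends 1:30pm → clear.
T7: starts 2:15pm at or after T9 ends 1:30pm → clear.
T5: starts 4pm at or after T9 ends 1:30pm → clear.
T3: starts 5:15pm at or after T9 ends 1:30pm → clear.
T8: starts 5:45pm at or after T9 ends 1:30pm → clear.

Yes — the slot is free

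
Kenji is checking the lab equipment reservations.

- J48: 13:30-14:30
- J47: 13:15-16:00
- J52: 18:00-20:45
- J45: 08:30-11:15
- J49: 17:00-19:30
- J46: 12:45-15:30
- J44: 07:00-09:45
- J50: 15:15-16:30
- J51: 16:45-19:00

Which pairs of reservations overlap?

J44 & J45, J46 & J47, J46 & J48, J46 & J50, J47 & J48, J47 & J50, J49 & J51, J49 & J52, J51 & J52

Check each pair: they overlap iff neither finishes before the other starts.
Sorted by start: J44, J45, J46, J47, J48, J50, J51, J49, J52.
J45 starts before J44 ends → J44 and J45 overlap.
J46 starts after J44 ends; J44 is clear from here.
J46 starts after J45 ends; J45 is clear from here.
J47 starts before J46 ends → J46 and J47 overlap.
J48 starts before J46 ends → J46 and J48 overlap.
J50 starts before J46 ends → J46 and J50 overlap.
J51 starts after J46 ends; J46 is clear from here.
J48 starts before J47 ends → J47 and J48 overlap.
J50 starts before J47 ends → J47 and J50 overlap.
J51 starts after J47 ends; J47 is clear from here.
J50 starts after J48 ends; J48 is clear from here.
J51 starts after J50 ends; J50 is clear from here.
J49 starts before J51 ends → J51 and J49 overlap.
J52 starts before J51 ends → J51 and J52 overlap.
J52 starts before J49 ends → J49 and J52 overlap.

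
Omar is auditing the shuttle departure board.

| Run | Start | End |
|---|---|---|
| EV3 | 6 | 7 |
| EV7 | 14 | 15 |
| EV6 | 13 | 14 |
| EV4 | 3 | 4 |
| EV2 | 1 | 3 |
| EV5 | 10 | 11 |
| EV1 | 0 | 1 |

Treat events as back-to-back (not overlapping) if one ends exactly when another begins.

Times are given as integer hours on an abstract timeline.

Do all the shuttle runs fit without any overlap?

Sorted by start: EV1, EV2, EV4, EV3, EV5, EV6, EV7.
EV2 starts exactly when EV1 ends (back-to-back, no overlap), so EV1 has no further overlaps.
EV4 starts exactly when EV2 ends (back-to-back, no overlap), so EV2 has no further overlaps.
EV3 starts after EV4 ends, so EV4 has no further overlaps.
EV5 starts after EV3 ends, so EV3 has no further overlaps.
EV6 starts after EV5 ends, so EV5 has no further overlaps.
EV7 starts exactly when EV6 ends (back-to-back, no overlap).
Every pair is clear; the schedule has no overlaps.

Yes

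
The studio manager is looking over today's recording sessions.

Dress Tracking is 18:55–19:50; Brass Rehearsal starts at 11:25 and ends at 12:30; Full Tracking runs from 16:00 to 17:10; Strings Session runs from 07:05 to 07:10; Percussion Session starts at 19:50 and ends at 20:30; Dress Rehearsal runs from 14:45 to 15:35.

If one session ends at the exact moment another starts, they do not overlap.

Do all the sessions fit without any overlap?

Sorted by start: Strings Session, Brass Rehearsal, Dress Rehearsal, Full Tracking, Dress Tracking, Percussion Session.
Brass Rehearsal starts after Strings Session ends, so Strings Session has no further overlaps.
Dress Rehearsal starts after Brass Rehearsal ends, so Brass Rehearsal has no further overlaps.
Full Tracking starts after Dress Rehearsal ends, so Dress Rehearsal has no further overlaps.
Dress Tracking starts after Full Tracking ends, so Full Tracking has no further overlaps.
Percussion Session starts exactly when Dress Tracking ends (back-to-back, no overlap).
Every pair is clear; the schedule has no overlaps.

Yes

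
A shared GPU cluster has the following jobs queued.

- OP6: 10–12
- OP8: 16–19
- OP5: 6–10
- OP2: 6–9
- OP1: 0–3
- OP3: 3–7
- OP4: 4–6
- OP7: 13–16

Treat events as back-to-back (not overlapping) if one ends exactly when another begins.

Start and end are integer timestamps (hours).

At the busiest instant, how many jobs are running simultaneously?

3

Sort all start/end points and keep a running count:
0 start OP1 → 1
3 end OP1 → 0
3 start OP3 → 1
4 start OP4 → 2
6 end OP4 → 1
6 start OP2 → 2
6 start OP5 → 3
7 end OP3 → 2
9 end OP2 → 1
10 end OP5 → 0
10 start OP6 → 1
12 end OP6 → 0
13 start OP7 → 1
16 end OP7 → 0
16 start OP8 → 1
19 end OP8 → 0
Peak is 3, at 6 (OP2, OP3, OP5).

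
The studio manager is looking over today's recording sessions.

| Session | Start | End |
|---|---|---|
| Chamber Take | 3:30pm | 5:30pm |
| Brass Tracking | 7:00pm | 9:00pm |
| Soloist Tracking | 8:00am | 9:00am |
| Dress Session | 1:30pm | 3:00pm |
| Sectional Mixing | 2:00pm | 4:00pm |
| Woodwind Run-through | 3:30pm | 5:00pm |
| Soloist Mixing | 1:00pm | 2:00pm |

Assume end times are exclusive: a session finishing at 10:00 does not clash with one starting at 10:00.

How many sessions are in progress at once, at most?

Sweep the timeline, counting +1 at each start and −1 at each end (ends before starts at a tie):
8:00am start Soloist Tracking → 1
9:00am end Soloist Tracking → 0
1:00pm start Soloist Mixing → 1
1:30pm start Dress Session → 2
2:00pm end Soloist Mixing → 1
2:00pm start Sectional Mixing → 2
3:00pm end Dress Session → 1
3:30pm start Chamber Take → 2
3:30pm start Woodwind Run-through → 3
4:00pm end Sectional Mixing → 2
5:00pm end Woodwind Run-through → 1
5:30pm end Chamber Take → 0
7:00pm start Brass Tracking → 1
9:00pm end Brass Tracking → 0
Peak is 3, at 3:30pm (Chamber Take, Sectional Mixing, Woodwind Run-through).

3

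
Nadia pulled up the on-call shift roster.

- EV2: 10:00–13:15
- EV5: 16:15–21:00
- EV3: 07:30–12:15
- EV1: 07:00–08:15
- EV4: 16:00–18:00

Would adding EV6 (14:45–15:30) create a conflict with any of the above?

EV1: ends 08:15 at or before EV6 starts 14:45 → clear.
EV3: ends 12:15 at or before EV6 starts 14:45 → clear.
EV2: ends 13:15 at or before EV6 starts 14:45 → clear.
EV4: starts 16:00 at or after EV6 ends 15:30 → clear.
EV5: starts 16:15 at or after EV6 ends 15:30 → clear.

No — it doesn't clash with anything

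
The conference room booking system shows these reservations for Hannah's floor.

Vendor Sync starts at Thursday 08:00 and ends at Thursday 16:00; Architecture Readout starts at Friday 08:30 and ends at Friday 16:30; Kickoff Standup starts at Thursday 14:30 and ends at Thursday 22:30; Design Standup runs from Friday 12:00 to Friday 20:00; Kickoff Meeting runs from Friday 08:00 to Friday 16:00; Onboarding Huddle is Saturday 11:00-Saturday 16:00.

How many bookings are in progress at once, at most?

Walk through starts and ends in time order (an end at T is processed before a start at T):
Thursday 08:00 start Vendor Sync → 1
Thursday 14:30 start Kickoff Standup → 2
Thursday 16:00 end Vendor Sync → 1
Thursday 22:30 end Kickoff Standup → 0
Friday 08:00 start Kickoff Meeting → 1
Friday 08:30 start Architecture Readout → 2
Friday 12:00 start Design Standup → 3
Friday 16:00 end Kickoff Meeting → 2
Friday 16:30 end Architecture Readout → 1
Friday 20:00 end Design Standup → 0
Saturday 11:00 start Onboarding Huddle → 1
Saturday 16:00 end Onboarding Huddle → 0
Peak is 3, at Friday 12:00 (Architecture Readout, Design Standup, Kickoff Meeting).

3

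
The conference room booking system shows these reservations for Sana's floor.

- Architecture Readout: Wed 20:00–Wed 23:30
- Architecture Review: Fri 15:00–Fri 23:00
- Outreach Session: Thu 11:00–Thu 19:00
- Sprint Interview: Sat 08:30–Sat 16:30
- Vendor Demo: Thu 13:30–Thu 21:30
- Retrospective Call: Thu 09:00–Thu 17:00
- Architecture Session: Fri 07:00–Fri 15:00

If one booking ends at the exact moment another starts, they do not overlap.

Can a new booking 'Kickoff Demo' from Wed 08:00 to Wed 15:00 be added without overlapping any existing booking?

Architecture Readout: starts Wed 20:00 at or after Kickoff Demo ends Wed 15:00 → clear.
Retrospective Call: starts Thu 09:00 at or after Kickoff Demo ends Wed 15:00 → clear.
Outreach Session: starts Thu 11:00 at or after Kickoff Demo ends Wed 15:00 → clear.
Vendor Demo: starts Thu 13:30 at or after Kickoff Demo ends Wed 15:00 → clear.
Architecture Session: starts Fri 07:00 at or after Kickoff Demo ends Wed 15:00 → clear.
Architecture Review: starts Fri 15:00 at or after Kickoff Demo ends Wed 15:00 → clear.
Sprint Interview: starts Sat 08:30 at or after Kickoff Demo ends Wed 15:00 → clear.

Yes — the slot is free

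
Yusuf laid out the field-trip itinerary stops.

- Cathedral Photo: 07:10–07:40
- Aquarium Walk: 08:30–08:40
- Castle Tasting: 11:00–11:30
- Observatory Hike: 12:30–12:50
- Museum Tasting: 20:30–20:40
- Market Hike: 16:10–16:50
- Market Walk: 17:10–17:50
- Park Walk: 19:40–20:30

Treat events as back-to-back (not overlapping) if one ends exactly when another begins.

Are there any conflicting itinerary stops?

Sorted by start: Cathedral Photo, Aquarium Walk, Castle Tasting, Observatory Hike, Market Hike, Market Walk, Park Walk, Museum Tasting.
Aquarium Walk starts after Cathedral Photo ends; Cathedral Photo is clear from here.
Castle Tasting starts after Aquarium Walk ends; Aquarium Walk is clear from here.
Observatory Hike starts after Castle Tasting ends; Castle Tasting is clear from here.
Market Hike starts after Observatory Hike ends; Observatory Hike is clear from here.
Market Walk starts after Market Hike ends; Market Hike is clear from here.
Park Walk starts after Market Walk ends; Market Walk is clear from here.
Museum Tasting starts exactly when Park Walk ends (back-to-back, no overlap).
Every pair is clear; the schedule has no overlaps.

No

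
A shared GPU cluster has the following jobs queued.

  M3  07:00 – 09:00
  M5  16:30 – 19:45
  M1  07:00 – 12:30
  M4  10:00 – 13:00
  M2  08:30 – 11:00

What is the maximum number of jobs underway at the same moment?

3

Sweep the timeline, counting +1 at each start and −1 at each end (ends before starts at a tie):
07:00 start M1 → 1
07:00 start M3 → 2
08:30 start M2 → 3
09:00 end M3 → 2
10:00 start M4 → 3
11:00 end M2 → 2
12:30 end M1 → 1
13:00 end M4 → 0
16:30 start M5 → 1
19:45 end M5 → 0
Peak is 3, at 08:30 (M1, M2, M3).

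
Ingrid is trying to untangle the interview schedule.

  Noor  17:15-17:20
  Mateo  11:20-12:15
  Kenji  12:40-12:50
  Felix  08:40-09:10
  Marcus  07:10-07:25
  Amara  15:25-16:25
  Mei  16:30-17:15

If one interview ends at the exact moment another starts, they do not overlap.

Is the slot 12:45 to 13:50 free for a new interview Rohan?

No — it overlaps Kenji

Marcus: ends 07:25 at or before Rohan starts 12:45 → clear.
Felix: ends 09:10 at or before Rohan starts 12:45 → clear.
Mateo: ends 12:15 at or before Rohan starts 12:45 → clear.
Kenji: starts 12:40 before Rohan ends 13:50, and ends 12:50 after Rohan starts 12:45 → overlap.
Amara: starts 15:25 at or after Rohan ends 13:50 → clear.
Mei: starts 16:30 at or after Rohan ends 13:50 → clear.
Noor: starts 17:15 at or after Rohan ends 13:50 → clear.
Rohan overlaps Kenji.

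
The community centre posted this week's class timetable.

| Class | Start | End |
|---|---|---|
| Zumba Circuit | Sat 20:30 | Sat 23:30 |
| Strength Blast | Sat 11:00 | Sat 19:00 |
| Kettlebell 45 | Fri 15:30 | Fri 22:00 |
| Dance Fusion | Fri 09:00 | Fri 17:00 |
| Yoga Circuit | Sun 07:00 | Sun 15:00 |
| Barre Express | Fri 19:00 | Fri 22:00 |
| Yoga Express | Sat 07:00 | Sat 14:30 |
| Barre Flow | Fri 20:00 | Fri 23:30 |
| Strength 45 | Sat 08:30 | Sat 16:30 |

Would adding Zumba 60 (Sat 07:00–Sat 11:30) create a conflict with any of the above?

Dance Fusion: ends Fri 17:00 at or before Zumba 60 starts Sat 07:00 → clear.
Kettlebell 45: ends Fri 22:00 at or before Zumba 60 starts Sat 07:00 → clear.
Barre Express: ends Fri 22:00 at or before Zumba 60 starts Sat 07:00 → clear.
Barre Flow: ends Fri 23:30 at or before Zumba 60 starts Sat 07:00 → clear.
Yoga Express: starts Sat 07:00 before Zumba 60 ends Sat 11:30, and ends Sat 14:30 after Zumba 60 starts Sat 07:00 → overlap.
Strength 45: starts Sat 08:30 before Zumba 60 ends Sat 11:30, and ends Sat 16:30 after Zumba 60 starts Sat 07:00 → overlap.
Strength Blast: starts Sat 11:00 before Zumba 60 ends Sat 11:30, and ends Sat 19:00 after Zumba 60 starts Sat 07:00 → overlap.
Zumba Circuit: starts Sat 20:30 at or after Zumba 60 ends Sat 11:30 → clear.
Yoga Circuit: starts Sun 07:00 at or after Zumba 60 ends Sat 11:30 → clear.
Zumba 60 overlaps Strength 45, Yoga Express, Strength Blast.

Yes — it overlaps Strength 45, Strength Blast, Yoga Express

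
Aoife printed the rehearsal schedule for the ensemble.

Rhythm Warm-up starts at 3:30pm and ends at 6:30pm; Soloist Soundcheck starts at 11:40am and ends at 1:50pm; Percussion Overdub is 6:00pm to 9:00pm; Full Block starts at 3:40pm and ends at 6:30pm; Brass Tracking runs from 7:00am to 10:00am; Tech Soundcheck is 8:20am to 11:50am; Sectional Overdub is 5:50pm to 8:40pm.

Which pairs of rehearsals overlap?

Brass Tracking & Tech Soundcheck, Full Block & Percussion Overdub, Full Block & Rhythm Warm-up, Full Block & Sectional Overdub, Percussion Overdub & Rhythm Warm-up, Percussion Overdub & Sectional Overdub, Rhythm Warm-up & Sectional Overdub, Soloist Soundcheck & Tech Soundcheck

Check each pair: they overlap iff neither finishes before the other starts.
Sorted by start: Brass Tracking, Tech Soundcheck, Soloist Soundcheck, Rhythm Warm-up, Full Block, Sectional Overdub, Percussion Overdub.
Tech Soundcheck starts before Brass Tracking ends → Brass Tracking and Tech Soundcheck overlap.
Soloist Soundcheck starts after Brass Tracking ends, so nothing later overlaps Brass Tracking either.
Soloist Soundcheck starts before Tech Soundcheck ends → Tech Soundcheck and Soloist Soundcheck overlap.
Rhythm Warm-up starts after Tech Soundcheck ends, so nothing later overlaps Tech Soundcheck either.
Rhythm Warm-up starts after Soloist Soundcheck ends, so nothing later overlaps Soloist Soundcheck either.
Full Block starts before Rhythm Warm-up ends → Rhythm Warm-up and Full Block overlap.
Sectional Overdub starts before Rhythm Warm-up ends → Rhythm Warm-up and Sectional Overdub overlap.
Percussion Overdub starts before Rhythm Warm-up ends → Rhythm Warm-up and Percussion Overdub overlap.
Sectional Overdub starts before Full Block ends → Full Block and Sectional Overdub overlap.
Percussion Overdub starts before Full Block ends → Full Block and Percussion Overdub overlap.
Percussion Overdub starts before Sectional Overdub ends → Sectional Overdub and Percussion Overdub overlap.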